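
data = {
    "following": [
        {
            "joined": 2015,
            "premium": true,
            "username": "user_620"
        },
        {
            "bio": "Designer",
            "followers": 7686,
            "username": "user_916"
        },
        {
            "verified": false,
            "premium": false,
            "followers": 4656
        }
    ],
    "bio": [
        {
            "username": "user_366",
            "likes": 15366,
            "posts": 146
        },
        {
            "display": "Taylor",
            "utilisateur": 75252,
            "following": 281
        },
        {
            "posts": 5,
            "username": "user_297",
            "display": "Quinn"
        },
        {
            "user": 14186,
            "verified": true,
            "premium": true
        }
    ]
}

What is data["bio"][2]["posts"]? 5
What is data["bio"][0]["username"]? "user_366"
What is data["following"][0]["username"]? "user_620"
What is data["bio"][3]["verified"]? True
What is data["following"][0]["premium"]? True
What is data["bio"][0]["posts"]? 146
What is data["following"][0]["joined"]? 2015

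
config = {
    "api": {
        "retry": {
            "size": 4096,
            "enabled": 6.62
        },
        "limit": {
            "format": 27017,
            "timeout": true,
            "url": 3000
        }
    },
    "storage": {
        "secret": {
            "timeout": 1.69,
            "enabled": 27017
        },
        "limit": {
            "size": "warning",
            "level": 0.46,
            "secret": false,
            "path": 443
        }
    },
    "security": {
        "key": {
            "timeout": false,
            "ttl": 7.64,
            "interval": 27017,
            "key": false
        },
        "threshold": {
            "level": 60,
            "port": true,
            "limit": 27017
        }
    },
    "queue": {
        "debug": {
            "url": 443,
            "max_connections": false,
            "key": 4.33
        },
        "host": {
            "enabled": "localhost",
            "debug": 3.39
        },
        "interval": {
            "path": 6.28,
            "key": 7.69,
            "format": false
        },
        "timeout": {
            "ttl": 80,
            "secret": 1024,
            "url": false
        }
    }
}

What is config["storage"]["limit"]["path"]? 443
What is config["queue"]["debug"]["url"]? 443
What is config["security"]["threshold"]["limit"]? 27017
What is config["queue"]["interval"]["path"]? 6.28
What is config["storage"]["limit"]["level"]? 0.46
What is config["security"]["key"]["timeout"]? False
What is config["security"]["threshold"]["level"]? 60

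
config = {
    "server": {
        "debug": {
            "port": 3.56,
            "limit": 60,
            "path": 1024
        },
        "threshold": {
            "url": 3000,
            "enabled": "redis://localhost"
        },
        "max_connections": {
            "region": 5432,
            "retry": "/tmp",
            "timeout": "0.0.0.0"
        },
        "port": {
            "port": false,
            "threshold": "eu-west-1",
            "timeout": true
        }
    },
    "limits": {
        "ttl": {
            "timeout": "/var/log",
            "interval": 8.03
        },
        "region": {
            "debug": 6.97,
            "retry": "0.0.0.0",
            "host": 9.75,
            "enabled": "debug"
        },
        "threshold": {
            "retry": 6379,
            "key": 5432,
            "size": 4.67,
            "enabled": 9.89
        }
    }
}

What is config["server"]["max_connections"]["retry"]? "/tmp"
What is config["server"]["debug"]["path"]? 1024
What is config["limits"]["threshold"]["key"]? 5432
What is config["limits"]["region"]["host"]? 9.75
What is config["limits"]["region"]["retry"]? "0.0.0.0"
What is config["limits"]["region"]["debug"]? 6.97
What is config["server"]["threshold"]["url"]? 3000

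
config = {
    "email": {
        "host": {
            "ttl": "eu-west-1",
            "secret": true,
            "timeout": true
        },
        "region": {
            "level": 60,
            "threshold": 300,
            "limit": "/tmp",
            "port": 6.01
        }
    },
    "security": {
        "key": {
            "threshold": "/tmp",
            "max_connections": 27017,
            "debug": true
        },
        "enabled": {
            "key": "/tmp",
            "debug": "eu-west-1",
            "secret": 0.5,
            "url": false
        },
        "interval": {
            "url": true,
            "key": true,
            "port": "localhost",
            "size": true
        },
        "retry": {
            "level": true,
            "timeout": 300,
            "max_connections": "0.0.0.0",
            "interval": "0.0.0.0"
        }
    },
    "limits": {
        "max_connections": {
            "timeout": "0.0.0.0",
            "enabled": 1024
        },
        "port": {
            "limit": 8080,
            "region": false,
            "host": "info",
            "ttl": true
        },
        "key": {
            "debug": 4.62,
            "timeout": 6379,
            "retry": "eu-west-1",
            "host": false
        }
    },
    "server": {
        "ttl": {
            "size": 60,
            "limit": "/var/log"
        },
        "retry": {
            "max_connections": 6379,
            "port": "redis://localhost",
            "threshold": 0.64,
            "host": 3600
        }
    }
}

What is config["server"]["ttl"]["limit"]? "/var/log"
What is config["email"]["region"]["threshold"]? 300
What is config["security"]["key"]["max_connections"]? 27017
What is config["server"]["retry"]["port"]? "redis://localhost"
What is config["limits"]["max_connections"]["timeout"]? "0.0.0.0"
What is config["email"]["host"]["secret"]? True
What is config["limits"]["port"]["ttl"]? True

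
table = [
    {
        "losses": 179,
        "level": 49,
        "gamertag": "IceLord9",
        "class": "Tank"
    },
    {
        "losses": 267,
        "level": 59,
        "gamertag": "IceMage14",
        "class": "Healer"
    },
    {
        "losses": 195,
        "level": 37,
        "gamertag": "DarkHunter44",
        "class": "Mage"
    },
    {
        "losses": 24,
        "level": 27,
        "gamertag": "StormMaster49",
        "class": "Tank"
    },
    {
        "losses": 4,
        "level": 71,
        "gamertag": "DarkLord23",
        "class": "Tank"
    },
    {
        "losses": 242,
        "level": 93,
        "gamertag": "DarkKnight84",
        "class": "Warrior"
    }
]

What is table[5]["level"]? 93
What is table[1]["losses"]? 267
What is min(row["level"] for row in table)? 27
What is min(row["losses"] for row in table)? 4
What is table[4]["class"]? "Tank"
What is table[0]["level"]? 49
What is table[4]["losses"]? 4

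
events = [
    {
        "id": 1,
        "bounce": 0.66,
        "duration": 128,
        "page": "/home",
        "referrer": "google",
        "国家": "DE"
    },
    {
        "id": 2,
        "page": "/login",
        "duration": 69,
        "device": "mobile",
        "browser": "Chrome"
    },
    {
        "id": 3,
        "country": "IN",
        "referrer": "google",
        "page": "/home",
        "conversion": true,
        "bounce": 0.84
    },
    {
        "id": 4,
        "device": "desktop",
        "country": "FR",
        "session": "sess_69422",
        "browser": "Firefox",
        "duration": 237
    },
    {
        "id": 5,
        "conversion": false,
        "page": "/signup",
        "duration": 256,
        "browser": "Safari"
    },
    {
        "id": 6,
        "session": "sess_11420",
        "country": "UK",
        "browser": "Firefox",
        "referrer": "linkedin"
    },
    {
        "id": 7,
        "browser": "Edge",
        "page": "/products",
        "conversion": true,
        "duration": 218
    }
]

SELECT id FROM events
[1, 2, 3, 4, 5, 6, 7]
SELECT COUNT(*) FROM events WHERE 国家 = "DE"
1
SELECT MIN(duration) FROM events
69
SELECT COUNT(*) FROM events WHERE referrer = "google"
2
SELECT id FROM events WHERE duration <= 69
[2]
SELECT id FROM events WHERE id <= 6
[1, 2, 3, 4, 5, 6]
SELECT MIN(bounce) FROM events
0.66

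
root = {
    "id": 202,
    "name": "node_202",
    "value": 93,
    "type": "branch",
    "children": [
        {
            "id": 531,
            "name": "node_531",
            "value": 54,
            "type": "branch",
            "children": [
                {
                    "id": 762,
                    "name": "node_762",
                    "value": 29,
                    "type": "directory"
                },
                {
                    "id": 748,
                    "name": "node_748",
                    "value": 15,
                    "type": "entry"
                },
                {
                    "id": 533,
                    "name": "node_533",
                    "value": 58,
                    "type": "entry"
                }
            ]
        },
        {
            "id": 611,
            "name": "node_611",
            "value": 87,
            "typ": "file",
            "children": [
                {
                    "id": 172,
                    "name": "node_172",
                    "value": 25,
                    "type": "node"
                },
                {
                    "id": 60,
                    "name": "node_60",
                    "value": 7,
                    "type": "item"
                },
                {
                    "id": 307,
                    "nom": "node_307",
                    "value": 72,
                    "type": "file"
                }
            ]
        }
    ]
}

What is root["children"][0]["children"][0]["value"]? 29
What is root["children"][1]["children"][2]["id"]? 307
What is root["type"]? "branch"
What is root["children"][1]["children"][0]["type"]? "node"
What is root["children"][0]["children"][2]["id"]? 533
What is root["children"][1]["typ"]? "file"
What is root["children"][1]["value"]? 87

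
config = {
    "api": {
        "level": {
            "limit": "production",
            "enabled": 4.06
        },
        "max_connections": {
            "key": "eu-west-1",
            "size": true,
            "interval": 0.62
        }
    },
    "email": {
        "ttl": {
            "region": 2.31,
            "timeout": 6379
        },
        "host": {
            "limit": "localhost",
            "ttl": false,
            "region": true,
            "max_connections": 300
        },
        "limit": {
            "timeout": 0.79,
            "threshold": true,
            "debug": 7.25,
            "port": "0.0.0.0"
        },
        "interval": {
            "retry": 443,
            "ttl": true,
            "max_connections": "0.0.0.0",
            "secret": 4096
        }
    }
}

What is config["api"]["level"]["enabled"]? 4.06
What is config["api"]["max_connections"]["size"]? True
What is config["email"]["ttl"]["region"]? 2.31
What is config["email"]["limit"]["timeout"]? 0.79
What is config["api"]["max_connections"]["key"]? "eu-west-1"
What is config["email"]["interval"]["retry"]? 443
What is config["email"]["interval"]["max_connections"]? "0.0.0.0"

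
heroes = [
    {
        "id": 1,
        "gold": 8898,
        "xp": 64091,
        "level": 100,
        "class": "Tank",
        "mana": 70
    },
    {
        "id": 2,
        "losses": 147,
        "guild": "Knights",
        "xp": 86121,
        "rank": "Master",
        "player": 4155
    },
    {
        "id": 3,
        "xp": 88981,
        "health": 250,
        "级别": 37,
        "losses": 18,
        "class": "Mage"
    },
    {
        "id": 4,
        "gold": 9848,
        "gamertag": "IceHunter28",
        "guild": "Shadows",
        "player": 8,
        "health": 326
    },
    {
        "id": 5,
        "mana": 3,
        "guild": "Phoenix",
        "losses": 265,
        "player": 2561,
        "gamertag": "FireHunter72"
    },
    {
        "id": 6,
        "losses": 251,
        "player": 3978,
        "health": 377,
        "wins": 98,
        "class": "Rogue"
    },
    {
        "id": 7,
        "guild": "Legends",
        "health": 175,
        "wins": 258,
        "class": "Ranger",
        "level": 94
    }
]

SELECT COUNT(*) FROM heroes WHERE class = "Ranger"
1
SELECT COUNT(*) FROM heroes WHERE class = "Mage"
1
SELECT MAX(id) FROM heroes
7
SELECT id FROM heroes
[1, 2, 3, 4, 5, 6, 7]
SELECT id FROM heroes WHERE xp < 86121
[1]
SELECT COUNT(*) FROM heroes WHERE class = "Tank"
1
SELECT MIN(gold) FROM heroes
8898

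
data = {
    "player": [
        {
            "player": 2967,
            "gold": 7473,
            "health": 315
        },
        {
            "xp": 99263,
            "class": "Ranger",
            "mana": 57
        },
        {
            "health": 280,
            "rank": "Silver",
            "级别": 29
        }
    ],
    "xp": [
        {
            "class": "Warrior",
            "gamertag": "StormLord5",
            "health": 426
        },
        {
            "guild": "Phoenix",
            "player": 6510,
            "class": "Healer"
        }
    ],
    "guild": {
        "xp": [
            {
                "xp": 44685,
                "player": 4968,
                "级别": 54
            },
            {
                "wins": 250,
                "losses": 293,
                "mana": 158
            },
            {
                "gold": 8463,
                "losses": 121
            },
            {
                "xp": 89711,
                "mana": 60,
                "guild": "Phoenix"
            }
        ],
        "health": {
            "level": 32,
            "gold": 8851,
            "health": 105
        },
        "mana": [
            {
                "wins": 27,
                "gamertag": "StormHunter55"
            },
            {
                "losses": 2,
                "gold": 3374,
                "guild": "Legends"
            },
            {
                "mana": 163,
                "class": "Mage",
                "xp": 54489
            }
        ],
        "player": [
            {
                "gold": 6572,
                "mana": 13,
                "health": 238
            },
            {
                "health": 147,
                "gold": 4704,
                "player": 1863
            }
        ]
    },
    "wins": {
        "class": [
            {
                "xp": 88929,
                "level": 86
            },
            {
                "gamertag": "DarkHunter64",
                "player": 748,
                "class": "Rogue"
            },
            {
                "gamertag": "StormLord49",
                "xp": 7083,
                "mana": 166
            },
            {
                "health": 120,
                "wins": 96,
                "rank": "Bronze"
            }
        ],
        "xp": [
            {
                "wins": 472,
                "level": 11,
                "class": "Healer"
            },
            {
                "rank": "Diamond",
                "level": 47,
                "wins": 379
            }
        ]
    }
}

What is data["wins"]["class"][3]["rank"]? "Bronze"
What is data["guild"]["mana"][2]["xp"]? 54489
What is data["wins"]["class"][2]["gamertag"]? "StormLord49"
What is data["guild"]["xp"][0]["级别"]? 54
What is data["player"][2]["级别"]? 29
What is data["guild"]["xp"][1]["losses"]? 293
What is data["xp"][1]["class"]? "Healer"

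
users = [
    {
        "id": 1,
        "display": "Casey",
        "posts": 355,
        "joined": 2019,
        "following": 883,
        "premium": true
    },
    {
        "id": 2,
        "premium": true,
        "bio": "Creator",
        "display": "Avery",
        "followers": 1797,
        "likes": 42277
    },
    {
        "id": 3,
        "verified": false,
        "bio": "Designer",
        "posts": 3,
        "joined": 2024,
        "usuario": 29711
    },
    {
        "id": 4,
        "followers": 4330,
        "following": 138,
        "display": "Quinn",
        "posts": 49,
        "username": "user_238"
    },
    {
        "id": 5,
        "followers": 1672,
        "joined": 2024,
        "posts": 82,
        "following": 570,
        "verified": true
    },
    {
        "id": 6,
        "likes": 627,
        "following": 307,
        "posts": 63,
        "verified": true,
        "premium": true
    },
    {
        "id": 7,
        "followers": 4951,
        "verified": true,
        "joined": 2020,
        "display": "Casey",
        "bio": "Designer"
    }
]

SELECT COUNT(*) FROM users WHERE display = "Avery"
1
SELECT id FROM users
[1, 2, 3, 4, 5, 6, 7]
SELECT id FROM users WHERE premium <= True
[1, 2, 6]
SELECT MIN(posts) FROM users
3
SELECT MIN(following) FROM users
138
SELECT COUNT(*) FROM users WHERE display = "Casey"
2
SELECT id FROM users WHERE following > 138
[1, 5, 6]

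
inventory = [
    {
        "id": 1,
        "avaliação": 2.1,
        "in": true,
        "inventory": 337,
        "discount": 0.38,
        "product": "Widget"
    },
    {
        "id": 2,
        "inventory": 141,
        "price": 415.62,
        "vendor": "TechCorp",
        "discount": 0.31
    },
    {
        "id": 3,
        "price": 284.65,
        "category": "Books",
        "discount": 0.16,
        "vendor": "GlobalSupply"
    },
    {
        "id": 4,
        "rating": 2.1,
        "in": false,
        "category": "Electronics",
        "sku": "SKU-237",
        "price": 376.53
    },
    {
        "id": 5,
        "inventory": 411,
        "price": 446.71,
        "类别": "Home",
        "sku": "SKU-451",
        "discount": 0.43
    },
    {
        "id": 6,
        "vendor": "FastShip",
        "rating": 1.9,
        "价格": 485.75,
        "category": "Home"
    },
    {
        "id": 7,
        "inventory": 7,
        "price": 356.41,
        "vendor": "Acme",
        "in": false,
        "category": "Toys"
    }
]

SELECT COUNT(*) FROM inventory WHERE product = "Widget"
1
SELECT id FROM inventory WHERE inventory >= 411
[5]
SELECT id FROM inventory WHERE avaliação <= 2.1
[1]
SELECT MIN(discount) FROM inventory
0.16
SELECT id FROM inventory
[1, 2, 3, 4, 5, 6, 7]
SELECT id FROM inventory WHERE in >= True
[1]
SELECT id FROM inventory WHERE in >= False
[1, 4, 7]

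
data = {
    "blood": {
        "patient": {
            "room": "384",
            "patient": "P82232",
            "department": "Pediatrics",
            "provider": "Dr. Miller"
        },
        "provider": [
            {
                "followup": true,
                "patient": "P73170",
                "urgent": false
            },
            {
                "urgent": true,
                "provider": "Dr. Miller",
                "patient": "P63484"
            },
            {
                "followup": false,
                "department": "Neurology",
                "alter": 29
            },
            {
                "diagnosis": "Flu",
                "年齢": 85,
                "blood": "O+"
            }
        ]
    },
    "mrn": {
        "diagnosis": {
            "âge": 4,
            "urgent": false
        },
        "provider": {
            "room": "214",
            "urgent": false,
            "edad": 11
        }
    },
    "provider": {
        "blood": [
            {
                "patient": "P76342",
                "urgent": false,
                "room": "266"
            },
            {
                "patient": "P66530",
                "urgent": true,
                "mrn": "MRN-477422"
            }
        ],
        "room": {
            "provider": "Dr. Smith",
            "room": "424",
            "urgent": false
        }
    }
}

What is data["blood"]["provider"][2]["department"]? "Neurology"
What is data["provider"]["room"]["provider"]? "Dr. Smith"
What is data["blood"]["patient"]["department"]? "Pediatrics"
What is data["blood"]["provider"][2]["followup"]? False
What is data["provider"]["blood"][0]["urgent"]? False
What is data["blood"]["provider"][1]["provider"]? "Dr. Miller"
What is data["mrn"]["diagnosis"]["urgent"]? False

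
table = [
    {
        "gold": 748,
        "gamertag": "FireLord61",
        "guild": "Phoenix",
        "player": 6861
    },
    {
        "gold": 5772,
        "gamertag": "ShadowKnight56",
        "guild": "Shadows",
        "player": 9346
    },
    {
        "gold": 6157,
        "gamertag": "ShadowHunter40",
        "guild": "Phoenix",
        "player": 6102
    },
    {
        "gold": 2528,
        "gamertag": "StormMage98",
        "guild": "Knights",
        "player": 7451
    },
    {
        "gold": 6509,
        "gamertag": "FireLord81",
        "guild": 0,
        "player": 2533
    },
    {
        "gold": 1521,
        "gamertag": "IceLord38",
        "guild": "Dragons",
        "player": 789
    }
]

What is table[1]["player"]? 9346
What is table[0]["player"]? 6861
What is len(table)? 6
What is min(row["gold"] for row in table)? 748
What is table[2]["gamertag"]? "ShadowHunter40"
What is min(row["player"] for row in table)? 789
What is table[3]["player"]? 7451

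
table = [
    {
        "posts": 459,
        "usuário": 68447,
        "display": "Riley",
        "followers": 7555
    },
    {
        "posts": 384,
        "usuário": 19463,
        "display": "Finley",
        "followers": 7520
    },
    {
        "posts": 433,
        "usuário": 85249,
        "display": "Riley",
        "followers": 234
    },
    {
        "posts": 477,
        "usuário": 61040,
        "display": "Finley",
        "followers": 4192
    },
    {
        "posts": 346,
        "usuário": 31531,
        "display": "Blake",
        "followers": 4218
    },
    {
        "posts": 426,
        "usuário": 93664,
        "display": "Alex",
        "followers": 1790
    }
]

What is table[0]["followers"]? 7555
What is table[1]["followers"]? 7520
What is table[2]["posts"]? 433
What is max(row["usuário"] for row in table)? 93664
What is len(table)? 6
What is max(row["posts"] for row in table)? 477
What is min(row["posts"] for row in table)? 346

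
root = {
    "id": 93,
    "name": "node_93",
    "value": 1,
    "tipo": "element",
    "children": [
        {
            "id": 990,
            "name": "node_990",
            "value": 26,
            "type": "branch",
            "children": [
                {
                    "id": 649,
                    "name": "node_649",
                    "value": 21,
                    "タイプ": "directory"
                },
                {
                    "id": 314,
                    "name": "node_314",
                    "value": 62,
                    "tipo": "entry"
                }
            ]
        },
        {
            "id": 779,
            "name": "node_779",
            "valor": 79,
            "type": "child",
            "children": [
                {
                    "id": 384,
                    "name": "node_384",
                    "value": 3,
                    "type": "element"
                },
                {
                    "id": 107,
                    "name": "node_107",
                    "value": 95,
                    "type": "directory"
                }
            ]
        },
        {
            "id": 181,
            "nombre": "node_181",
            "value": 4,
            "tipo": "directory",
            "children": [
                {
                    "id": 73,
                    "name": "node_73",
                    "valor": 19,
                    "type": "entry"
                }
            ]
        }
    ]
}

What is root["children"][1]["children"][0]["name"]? "node_384"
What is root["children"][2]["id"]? 181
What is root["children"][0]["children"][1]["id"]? 314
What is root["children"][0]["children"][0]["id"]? 649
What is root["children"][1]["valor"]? 79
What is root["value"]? 1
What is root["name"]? "node_93"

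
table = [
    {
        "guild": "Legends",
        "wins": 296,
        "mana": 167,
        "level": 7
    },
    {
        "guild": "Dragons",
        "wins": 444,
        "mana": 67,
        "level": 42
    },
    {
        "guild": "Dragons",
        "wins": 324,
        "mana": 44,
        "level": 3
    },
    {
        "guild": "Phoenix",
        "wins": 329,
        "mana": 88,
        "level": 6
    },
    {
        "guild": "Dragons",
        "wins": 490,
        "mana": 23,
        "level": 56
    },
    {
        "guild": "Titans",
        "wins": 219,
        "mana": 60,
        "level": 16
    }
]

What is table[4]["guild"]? "Dragons"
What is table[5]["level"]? 16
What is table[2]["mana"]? 44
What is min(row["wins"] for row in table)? 219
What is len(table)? 6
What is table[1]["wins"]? 444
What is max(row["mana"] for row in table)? 167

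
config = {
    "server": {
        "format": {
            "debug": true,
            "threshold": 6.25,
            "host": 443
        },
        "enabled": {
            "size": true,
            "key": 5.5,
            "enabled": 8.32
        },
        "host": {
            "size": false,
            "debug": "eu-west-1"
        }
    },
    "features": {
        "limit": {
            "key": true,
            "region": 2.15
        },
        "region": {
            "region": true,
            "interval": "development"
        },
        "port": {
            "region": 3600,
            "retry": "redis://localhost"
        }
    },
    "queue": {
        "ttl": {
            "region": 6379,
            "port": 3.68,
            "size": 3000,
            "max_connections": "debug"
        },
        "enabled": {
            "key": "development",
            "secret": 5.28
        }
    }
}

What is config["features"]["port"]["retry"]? "redis://localhost"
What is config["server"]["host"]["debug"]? "eu-west-1"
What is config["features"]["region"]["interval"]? "development"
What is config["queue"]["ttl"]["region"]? 6379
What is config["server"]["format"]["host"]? 443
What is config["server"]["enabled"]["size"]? True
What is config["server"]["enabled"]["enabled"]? 8.32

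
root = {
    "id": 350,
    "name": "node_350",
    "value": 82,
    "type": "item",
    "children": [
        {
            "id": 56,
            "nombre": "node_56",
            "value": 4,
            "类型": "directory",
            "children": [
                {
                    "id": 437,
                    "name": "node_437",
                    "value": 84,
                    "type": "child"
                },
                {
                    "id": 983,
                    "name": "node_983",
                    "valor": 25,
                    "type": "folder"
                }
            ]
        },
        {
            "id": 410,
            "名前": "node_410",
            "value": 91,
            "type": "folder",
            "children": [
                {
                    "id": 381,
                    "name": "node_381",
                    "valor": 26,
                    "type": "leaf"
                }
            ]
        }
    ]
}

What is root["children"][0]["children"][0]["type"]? "child"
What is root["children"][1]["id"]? 410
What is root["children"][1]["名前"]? "node_410"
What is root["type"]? "item"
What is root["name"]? "node_350"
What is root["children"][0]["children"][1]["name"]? "node_983"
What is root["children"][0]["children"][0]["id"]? 437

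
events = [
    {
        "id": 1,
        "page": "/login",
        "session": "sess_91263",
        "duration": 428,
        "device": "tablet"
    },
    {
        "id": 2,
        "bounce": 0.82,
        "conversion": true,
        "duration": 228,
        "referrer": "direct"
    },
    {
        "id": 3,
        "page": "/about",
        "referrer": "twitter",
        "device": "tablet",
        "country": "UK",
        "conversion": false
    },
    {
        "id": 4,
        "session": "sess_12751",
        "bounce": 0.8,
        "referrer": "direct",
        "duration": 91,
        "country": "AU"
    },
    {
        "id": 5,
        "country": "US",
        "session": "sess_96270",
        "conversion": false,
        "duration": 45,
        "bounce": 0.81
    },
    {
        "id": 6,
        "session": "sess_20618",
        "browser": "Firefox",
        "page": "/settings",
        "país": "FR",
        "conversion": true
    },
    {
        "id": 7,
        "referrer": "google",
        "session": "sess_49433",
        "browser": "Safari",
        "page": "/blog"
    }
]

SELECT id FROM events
[1, 2, 3, 4, 5, 6, 7]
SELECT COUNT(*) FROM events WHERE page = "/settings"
1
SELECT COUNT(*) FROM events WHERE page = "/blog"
1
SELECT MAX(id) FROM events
7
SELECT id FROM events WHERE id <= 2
[1, 2]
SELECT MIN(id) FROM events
1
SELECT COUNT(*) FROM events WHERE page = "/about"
1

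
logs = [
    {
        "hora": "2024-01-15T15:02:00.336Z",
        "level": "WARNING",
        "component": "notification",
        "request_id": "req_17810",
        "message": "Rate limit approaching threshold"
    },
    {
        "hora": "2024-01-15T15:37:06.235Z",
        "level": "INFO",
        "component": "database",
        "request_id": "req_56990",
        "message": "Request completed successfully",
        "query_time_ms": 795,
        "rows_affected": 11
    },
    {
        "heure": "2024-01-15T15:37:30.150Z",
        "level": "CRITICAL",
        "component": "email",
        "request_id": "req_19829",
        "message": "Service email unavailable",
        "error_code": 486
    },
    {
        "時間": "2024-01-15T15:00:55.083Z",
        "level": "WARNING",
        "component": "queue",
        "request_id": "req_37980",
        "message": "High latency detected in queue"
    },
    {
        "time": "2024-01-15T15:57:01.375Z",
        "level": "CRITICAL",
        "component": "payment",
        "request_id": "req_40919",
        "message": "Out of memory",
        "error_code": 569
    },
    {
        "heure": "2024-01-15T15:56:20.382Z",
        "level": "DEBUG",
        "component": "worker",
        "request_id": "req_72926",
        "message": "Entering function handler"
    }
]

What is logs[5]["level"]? "DEBUG"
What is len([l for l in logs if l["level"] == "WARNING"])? 2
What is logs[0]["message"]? "Rate limit approaching threshold"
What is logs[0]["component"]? "notification"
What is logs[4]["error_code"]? 569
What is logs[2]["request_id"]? "req_19829"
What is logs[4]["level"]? "CRITICAL"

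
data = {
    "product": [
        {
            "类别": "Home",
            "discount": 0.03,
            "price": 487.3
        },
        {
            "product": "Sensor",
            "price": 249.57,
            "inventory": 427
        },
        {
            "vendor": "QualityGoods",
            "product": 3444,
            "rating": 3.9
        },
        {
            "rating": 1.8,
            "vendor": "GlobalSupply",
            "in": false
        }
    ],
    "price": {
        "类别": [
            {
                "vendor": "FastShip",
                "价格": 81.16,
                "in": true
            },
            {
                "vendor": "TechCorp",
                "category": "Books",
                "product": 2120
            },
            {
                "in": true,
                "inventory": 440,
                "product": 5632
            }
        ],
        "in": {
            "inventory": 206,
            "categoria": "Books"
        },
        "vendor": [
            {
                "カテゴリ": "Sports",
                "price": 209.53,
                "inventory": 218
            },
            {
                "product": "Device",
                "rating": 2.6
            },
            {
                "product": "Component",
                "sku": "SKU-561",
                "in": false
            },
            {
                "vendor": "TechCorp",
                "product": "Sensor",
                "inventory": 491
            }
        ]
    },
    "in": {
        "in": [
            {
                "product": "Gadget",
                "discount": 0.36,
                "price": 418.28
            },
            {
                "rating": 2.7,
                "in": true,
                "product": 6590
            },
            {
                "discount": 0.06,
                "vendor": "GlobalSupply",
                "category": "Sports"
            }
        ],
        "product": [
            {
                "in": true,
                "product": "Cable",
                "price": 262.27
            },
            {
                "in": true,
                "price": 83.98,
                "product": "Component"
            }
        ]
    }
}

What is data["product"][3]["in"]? False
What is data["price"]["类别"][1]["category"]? "Books"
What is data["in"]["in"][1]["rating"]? 2.7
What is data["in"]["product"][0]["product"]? "Cable"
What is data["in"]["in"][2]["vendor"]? "GlobalSupply"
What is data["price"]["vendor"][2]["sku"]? "SKU-561"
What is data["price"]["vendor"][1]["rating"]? 2.6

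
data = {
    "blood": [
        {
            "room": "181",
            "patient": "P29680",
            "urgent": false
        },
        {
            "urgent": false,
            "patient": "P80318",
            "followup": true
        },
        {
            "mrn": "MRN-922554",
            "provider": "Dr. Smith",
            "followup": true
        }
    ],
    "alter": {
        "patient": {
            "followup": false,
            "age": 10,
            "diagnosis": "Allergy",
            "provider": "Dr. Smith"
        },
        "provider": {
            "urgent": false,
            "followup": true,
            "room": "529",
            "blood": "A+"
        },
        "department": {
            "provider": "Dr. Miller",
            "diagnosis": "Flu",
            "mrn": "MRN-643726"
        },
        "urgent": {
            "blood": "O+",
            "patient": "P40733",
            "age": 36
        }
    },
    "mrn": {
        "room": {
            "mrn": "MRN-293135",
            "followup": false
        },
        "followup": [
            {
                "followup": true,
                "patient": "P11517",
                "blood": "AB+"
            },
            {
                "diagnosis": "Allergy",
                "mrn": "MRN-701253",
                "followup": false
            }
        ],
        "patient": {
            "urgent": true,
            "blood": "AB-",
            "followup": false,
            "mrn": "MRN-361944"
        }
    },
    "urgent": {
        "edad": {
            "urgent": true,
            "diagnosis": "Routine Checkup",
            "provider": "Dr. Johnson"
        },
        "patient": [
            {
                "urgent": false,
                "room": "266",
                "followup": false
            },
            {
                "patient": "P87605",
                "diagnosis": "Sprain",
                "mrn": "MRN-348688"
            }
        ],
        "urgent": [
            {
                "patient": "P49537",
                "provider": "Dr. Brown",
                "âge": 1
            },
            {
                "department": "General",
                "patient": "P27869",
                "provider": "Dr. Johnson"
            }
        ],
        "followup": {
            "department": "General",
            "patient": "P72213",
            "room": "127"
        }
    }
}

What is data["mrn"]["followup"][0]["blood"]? "AB+"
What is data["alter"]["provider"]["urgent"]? False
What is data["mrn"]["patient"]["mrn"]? "MRN-361944"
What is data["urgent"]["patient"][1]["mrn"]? "MRN-348688"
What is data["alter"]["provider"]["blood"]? "A+"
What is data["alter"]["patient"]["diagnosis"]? "Allergy"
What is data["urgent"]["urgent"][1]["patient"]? "P27869"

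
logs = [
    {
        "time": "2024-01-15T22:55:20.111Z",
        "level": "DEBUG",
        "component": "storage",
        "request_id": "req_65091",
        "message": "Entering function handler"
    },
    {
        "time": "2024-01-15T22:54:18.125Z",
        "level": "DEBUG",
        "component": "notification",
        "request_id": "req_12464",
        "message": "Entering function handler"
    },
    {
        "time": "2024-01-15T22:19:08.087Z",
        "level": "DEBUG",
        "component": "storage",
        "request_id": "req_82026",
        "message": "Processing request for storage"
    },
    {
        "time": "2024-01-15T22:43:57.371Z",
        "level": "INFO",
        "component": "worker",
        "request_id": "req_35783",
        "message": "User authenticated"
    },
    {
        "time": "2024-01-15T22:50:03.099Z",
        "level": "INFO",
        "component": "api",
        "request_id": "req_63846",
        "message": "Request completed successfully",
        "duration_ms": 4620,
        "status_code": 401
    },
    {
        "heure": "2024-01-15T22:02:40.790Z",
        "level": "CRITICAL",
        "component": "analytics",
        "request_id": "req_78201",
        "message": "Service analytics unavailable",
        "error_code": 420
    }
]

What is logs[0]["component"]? "storage"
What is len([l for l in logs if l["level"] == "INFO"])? 2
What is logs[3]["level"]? "INFO"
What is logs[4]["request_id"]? "req_63846"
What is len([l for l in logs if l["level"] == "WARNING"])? 0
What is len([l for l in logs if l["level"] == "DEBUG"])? 3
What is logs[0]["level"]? "DEBUG"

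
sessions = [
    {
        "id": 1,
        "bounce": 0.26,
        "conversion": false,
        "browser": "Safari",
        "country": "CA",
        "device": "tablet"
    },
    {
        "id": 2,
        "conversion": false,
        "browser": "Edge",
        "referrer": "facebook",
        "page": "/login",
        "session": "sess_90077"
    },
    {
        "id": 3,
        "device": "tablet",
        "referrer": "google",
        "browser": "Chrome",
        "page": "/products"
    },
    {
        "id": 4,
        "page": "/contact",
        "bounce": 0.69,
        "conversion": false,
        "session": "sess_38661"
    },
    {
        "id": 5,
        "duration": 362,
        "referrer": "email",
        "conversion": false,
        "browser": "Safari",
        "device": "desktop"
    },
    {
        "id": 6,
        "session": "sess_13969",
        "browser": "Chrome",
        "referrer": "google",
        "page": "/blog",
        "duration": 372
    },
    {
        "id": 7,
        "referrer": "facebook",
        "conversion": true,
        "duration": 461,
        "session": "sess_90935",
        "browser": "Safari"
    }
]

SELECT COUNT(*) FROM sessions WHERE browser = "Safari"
3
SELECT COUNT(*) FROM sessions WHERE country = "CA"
1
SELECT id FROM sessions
[1, 2, 3, 4, 5, 6, 7]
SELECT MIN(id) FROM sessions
1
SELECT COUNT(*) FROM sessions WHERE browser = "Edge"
1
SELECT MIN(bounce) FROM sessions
0.26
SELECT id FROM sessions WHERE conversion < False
[]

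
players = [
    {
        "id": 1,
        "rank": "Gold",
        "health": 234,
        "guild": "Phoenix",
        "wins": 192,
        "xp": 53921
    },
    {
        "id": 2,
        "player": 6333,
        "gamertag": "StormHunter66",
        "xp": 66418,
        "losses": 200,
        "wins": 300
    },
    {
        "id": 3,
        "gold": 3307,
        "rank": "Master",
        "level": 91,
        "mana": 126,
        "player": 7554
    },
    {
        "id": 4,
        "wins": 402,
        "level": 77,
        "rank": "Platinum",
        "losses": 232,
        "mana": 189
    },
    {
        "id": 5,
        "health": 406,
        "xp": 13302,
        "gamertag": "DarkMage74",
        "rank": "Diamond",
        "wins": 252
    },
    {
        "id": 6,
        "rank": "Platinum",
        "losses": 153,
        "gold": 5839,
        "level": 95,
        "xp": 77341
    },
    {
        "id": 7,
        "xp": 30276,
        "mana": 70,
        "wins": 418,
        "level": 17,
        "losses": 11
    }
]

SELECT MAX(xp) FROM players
77341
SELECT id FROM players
[1, 2, 3, 4, 5, 6, 7]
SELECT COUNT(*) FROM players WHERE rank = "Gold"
1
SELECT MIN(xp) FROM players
13302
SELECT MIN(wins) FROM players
192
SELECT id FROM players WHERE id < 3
[1, 2]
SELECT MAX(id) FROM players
7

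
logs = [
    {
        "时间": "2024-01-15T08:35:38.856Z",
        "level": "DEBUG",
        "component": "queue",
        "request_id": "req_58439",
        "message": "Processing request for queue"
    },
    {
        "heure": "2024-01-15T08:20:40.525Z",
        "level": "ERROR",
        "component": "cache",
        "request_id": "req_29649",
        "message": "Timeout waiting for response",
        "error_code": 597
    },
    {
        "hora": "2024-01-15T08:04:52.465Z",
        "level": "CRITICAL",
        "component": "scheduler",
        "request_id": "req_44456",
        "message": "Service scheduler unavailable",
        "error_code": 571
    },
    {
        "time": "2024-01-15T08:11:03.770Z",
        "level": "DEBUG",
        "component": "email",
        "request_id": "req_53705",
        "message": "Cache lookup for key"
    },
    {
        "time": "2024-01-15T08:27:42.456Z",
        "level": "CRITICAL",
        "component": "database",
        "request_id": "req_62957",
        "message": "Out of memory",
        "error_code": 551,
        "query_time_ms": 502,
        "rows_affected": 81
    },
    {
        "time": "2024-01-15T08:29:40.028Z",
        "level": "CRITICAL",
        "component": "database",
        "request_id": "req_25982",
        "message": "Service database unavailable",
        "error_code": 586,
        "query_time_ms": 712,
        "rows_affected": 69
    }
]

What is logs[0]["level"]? "DEBUG"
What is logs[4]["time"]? "2024-01-15T08:27:42.456Z"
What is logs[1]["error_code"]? 597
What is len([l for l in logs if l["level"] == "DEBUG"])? 2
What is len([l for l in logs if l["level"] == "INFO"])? 0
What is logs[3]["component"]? "email"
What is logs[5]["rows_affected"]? 69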